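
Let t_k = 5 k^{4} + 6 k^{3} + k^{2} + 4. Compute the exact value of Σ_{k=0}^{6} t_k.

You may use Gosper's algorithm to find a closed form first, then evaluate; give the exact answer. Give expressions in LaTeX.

Σ = 14140

t_(k+1)/t_k = (5*(k + 1)**4 + 6*(k + 1)**3 + (k + 1)**2 + 4)/(5*k**4 + 6*k**3 + k**2 + 4).
Normal form (A,B,C) = (1, 1, k**4 + 6*k**3/5 + k**2/5 + 4/5).
Solve (1)·f(k+1) − (1)·f(k) = k**4 + 6*k**3/5 + k**2/5 + 4/5.
Bound: deg f ≤ 5.
Solve for f: f(k) = k*(k**4 - k**3 - k**2 + k + 4)/5 (degree 5 ≤ 5).
R(k) = B(k−1)·f(k)/C(k) = k*(k**4 - k**3 - k**2 + k + 4)/(5*k**4 + 6*k**3 + k**2 + 4); s_k = R·t_k = k*(k**4 - k**3 - k**2 + k + 4).
Check: Δs_k = 5*k**4 + 6*k**3 + k**2 + 4. ✓
Sum = s_(7) − s_(0); s_(7) = 14140, s_(0) = 0 ⇒ 14140.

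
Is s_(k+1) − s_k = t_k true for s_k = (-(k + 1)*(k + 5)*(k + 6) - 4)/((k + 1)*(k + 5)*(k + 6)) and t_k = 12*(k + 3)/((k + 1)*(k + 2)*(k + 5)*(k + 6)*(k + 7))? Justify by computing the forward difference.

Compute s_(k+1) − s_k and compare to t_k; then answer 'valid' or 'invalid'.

s_(k+1) = (-(k + 2)*(k + 6)*(k + 7) - 4)/((k + 2)*(k + 6)*(k + 7))
s_(k+1) − s_k = 12*(k + 3)/(k**5 + 21*k**4 + 163*k**3 + 567*k**2 + 844*k + 420)
(s_(k+1) − s_k) − t_k = 0

valid (s_(k+1) − s_k reduces to t_k)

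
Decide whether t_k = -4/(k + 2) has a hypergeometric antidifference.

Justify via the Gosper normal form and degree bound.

r(k) = (k + 2)/(k + 3) after simplifying.
Gosper form: A/B · C(k+1)/C(k) with A=k + 2, B=k + 3, C=1.
f must satisfy (k + 2)·f(k+1) − (k + 2)·f(k) = 1.
Bound: deg f ≤ 0.
Generic f = c0 gives residual -1; -1 = 0 cannot hold, so t_k is not Gosper-summable.

No — key equation has no polynomial f.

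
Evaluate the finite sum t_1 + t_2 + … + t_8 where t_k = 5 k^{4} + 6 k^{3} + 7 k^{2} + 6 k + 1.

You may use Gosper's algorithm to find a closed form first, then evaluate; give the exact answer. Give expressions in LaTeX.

Σ = 53288

t_(k+1)/t_k = (5*k**4 + 26*k**3 + 55*k**2 + 58*k + 25)/(5*k**4 + 6*k**3 + 7*k**2 + 6*k + 1).
Normal form (A,B,C) = (1, 1, k**4 + 6*k**3/5 + 7*k**2/5 + 6*k/5 + 1/5).
Set up (1)·f(k+1) − (1)·f(k) − (k**4 + 6*k**3/5 + 7*k**2/5 + 6*k/5 + 1/5) = 0.
From deg A=0, deg B=0, deg C=4: d=5.
Solve for f: f(k) = k*(k**4 - k**3 + k**2 + k - 1)/5 (degree 5 ≤ 5).
So s_k = (B(k−1)f/C)·t_k = (k*(k**4 - k**3 + k**2 + k - 1)/(5*k**4 + 6*k**3 + 7*k**2 + 6*k + 1))·t_k = k*(k**4 - k**3 + k**2 + k - 1).
Verify: 5*k**4 + 6*k**3 + 7*k**2 + 6*k + 1 matches t_k.
Evaluate s at k=9 and k=1: 53289 and 1; difference 53288.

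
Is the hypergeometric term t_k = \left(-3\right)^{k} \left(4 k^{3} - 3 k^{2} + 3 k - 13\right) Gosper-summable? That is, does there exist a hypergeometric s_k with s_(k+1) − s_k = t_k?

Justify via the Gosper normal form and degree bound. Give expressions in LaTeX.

Step 1: r(k) = 3*(-4*k**3 - 9*k**2 - 9*k + 9)/(4*k**3 - 3*k**2 + 3*k - 13).
Gosper form: A/B · C(k+1)/C(k) with A=-3, B=1, C=k**3 - 3*k**2/4 + 3*k/4 - 13/4.
Need (-3)·f(k+1) − (1)·f(k) = k**3 - 3*k**2/4 + 3*k/4 - 13/4.
Degrees (0,0,3) ⇒ d ≤ 3.
Solving with deg f ≤ 3: f(k) = -(k**3 - 3*k**2 + 3*k - 4)/4.
So s_k = (B(k−1)f/C)·t_k = (-(k**3 - 3*k**2 + 3*k - 4)/(4*k**3 - 3*k**2 + 3*k - 13))·t_k = (-3)**k*(-k**3 + 3*k**2 - 3*k + 4).
Check: Δs_k = (-3)**k*(4*k**3 - 3*k**2 + 3*k - 13). ✓

Yes. s_k = \left(-3\right)^{k} \left(- k^{3} + 3 k^{2} - 3 k + 4\right).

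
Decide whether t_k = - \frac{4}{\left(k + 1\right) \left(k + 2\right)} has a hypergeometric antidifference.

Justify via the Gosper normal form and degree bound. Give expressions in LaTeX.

Yes. s_k = - \frac{4 k}{k + 1}.

Compute t_(k+1)/t_k: get (k + 1)/(k + 3).
Gosper form: A/B · C(k+1)/C(k) with A=k + 1, B=k + 3, C=1.
Need (k + 1)·f(k+1) − (k + 2)·f(k) = 1.
From deg A=1, deg B=1, deg C=0: d=1.
Match coefficients ⇒ f(k) = k.
Then R = B(k−1)f/C = k*(k + 2), so s_k = R(k)·t_k = -4*k/(k + 1).
Δs = -4/(k**2 + 3*k + 2), as required.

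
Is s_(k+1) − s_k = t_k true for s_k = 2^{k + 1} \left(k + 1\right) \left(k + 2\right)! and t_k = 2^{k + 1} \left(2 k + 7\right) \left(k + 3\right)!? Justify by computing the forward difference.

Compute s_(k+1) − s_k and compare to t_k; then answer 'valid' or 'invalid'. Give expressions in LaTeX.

s_(k+1) = 2**(k + 2)*(k + 2)*factorial(k + 3)
s_(k+1) − s_k = 2**(k + 1)*(2*k**2 + 9*k + 11)*factorial(k + 2)
(s_(k+1) − s_k) − t_k = -2**(k + 2)*(2*k + 5)*factorial(k + 2)

Invalid: residual - 2^{k + 2} \left(2 k + 5\right) \left(k + 2\right)! ≠ 0.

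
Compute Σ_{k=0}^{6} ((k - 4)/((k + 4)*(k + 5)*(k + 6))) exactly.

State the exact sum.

Compute t_(k+1)/t_k: get (k - 3)*(k + 4)/((k - 4)*(k + 7)).
A = k + 4, B = k + 7, C = k - 4.
f must satisfy (k + 4)·f(k+1) − (k + 6)·f(k) = k - 4.
From deg A=1, deg B=1, deg C=1: d=2.
Solve for f: f(k) = -k (degree 1 ≤ 2).
Then R = B(k−1)f/C = -k*(k + 6)/(k - 4), so s_k = R(k)·t_k = -k/((k + 4)*(k + 5)).
Δs = (k - 4)/(k**3 + 15*k**2 + 74*k + 120), as required.
Telescoping: Σ = s_(7) − s_(0) = -7/132 − (0) = -7/132.

Σ = -7/132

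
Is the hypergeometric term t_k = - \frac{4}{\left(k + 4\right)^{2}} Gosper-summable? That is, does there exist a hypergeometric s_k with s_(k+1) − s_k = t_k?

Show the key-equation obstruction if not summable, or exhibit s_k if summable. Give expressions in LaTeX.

Step 1: r(k) = (k + 4)**2/(k + 5)**2.
Take A(k)=k**2 + 8*k + 16, B(k)=k**2 + 10*k + 25, C(k)=1.
Key eq: (k**2 + 8*k + 16)·f(k+1) = (k**2 + 8*k + 16)·f(k) + (1).
Degrees (2,2,0) ⇒ d ≤ 0.
Put f(k) = c0: A·f(k+1) − B(k−1)·f(k) − C = -1; need -1 = 0 — inconsistent ⇒ no f, not summable.

No; the coefficient equations for f are inconsistent.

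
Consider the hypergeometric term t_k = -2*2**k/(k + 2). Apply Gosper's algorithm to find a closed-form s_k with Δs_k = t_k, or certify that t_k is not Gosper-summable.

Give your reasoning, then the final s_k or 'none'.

none — t_k is not Gosper-summable

The ratio is 2*(k + 2)/(k + 3).
Factor: A=2*k + 4; B=k + 3; C=1.
Solve (2*k + 4)·f(k+1) − (k + 2)·f(k) = 1.
Bound: deg f ≤ -1.
Bound -1 < 0, so the key equation has no polynomial solution.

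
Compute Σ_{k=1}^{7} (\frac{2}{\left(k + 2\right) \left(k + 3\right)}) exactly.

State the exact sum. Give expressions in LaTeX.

Σ = 7/15

t_(k+1)/t_k = (k + 2)/(k + 4).
Factor: A=k + 2; B=k + 4; C=1.
Set up (k + 2)·f(k+1) − (k + 3)·f(k) − (1) = 0.
Bound: deg f ≤ 1.
Match coefficients ⇒ f(k) = k/2.
Get s_k = R·t_k = k/(k + 2) with R(k) = B(k−1)f(k)/C(k) = k*(k + 3)/2.
Verify: 2/(k**2 + 5*k + 6) matches t_k.
Evaluate s at k=8 and k=1: 4/5 and 1/3; difference 7/15.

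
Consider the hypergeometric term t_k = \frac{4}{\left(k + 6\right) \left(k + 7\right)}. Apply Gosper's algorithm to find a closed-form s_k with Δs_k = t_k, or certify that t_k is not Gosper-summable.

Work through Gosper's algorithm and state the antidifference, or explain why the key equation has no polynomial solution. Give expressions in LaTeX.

Compute t_(k+1)/t_k: get (k + 6)/(k + 8).
Factor: A=k + 6; B=k + 8; C=1.
f must satisfy (k + 6)·f(k+1) − (k + 7)·f(k) = 1.
Degrees (1,1,0) ⇒ d ≤ 1.
A polynomial solution: f(k) = k/6.
R(k) = B(k−1)·f(k)/C(k) = k*(k + 7)/6; s_k = R·t_k = 2*k/(3*(k + 6)).
s_(k+1) − s_k = 4/(k**2 + 13*k + 42) = t_k.

s_k = \frac{2 k}{3 \left(k + 6\right)}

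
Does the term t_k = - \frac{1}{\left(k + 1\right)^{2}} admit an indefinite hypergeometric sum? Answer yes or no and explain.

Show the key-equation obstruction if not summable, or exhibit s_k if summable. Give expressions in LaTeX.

Compute t_(k+1)/t_k: get (k + 1)**2/(k + 2)**2.
Gosper form: A/B · C(k+1)/C(k) with A=k**2 + 2*k + 1, B=k**2 + 4*k + 4, C=1.
f must satisfy (k**2 + 2*k + 1)·f(k+1) − (k**2 + 2*k + 1)·f(k) = 1.
d = 0 from the (2,2,0) case.
Put f(k) = c0: A·f(k+1) − B(k−1)·f(k) − C = -1; need -1 = 0 — inconsistent ⇒ no f, not summable.

No — t_k has no hypergeometric antidifference.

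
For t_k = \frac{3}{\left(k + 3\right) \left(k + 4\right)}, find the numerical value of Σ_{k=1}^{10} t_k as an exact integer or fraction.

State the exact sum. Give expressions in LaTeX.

The ratio is (k + 3)/(k + 5).
So A=k + 3 and B=k + 5, with C=1.
f must satisfy (k + 3)·f(k+1) − (k + 4)·f(k) = 1.
From deg A=1, deg B=1, deg C=0: d=1.
Match coefficients ⇒ f(k) = k/3.
Then R = B(k−1)f/C = k*(k + 4)/3, so s_k = R(k)·t_k = k/(k + 3).
Verify: 3/(k**2 + 7*k + 12) matches t_k.
Evaluate s at k=11 and k=1: 11/14 and 1/4; difference 15/28.

Σ = 15/28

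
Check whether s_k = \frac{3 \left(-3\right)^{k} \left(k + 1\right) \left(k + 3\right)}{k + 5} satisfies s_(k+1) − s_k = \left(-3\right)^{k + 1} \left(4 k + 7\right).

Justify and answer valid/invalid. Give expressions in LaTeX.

Invalid: residual \frac{24 \left(-3\right)^{k} \left(k^{2} + 7 k + 9\right)}{k^{2} + 11 k + 30} ≠ 0.

s_(k+1) = -(-3)**(k + 2)*(k + 2)*(k + 4)/(k + 6)
s_(k+1) − s_k = (-3)**(k + 1)*(4*k**3 + 43*k**2 + 141*k + 138)/(k**2 + 11*k + 30)
(s_(k+1) − s_k) − t_k = 24*(-3)**k*(k**2 + 7*k + 9)/(k**2 + 11*k + 30)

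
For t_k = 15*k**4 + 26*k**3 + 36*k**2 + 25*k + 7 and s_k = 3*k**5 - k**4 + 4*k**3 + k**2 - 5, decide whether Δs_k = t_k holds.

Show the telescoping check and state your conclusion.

Valid: the claim telescopes to t_k.

s_(k+1) = 3*(k + 1)**5 - (k + 1)**4 + 4*(k + 1)**3 + (k + 1)**2 - 5
s_(k+1) − s_k = 15*k**4 + 26*k**3 + 36*k**2 + 25*k + 7
(s_(k+1) − s_k) − t_k = 0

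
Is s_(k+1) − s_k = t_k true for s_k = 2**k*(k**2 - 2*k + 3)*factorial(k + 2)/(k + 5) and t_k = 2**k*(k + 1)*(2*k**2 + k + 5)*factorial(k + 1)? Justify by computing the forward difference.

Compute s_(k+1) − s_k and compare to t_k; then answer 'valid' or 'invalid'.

Invalid: residual -3*2**k*(2*k**4 + 13*k**3 + 20*k**2 + 37*k + 22)*factorial(k + 1)/((k + 5)*(k + 6)) ≠ 0.

s_(k+1) = 2**(k + 1)*(k**2 + 2)*factorial(k + 3)/(k + 6)
s_(k+1) − s_k = 2**k*(2*k**4 + 15*k**3 + 30*k**2 + 41*k + 42)*factorial(k + 2)/((k + 5)*(k + 6))
(s_(k+1) − s_k) − t_k = -3*2**k*(2*k**4 + 13*k**3 + 20*k**2 + 37*k + 22)*factorial(k + 1)/((k + 5)*(k + 6))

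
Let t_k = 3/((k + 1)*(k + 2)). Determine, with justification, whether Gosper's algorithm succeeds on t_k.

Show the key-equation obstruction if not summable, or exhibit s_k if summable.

Yes. s_k = 3*k/(k + 1).

Ratio r(k) = (k + 1)/(k + 3).
Gosper form: A/B · C(k+1)/C(k) with A=k + 1, B=k + 3, C=1.
Set up (k + 1)·f(k+1) − (k + 2)·f(k) − (1) = 0.
Bound: deg f ≤ 1.
Coefficient equations give f(k) = k.
Certificate R = B(k−1)f/C = k*(k + 2) gives s_k = 3*k/(k + 1).
Verify: 3/(k**2 + 3*k + 2) matches t_k.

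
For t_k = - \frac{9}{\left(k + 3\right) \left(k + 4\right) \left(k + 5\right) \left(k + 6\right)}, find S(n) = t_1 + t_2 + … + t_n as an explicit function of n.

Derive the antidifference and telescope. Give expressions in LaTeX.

r(k) = (k + 3)/(k + 7) after simplifying.
Gosper form: A/B · C(k+1)/C(k) with A=k + 3, B=k + 7, C=1.
Set up (k + 3)·f(k+1) − (k + 6)·f(k) − (1) = 0.
Bound: deg f ≤ 3.
Solve for f: f(k) = k*(k**2 + 12*k + 47)/180 (degree 3 ≤ 3).
So s_k = (B(k−1)f/C)·t_k = (k*(k + 6)*(k**2 + 12*k + 47)/180)·t_k = k*(-k**2 - 12*k - 47)/(20*(k + 3)*(k + 4)*(k + 5)).
Δs = -9/(k**4 + 18*k**3 + 119*k**2 + 342*k + 360), as required.
Telescope: S(n) = s_(n+1) − s_(1) = (-n**3 - 15*n**2 - 74*n - 60)/(20*(n**3 + 15*n**2 + 74*n + 120)) − (-1/40) = n*(-n**2 - 15*n - 74)/(40*(n**3 + 15*n**2 + 74*n + 120)).

S(n) = \frac{n \left(- n^{2} - 15 n - 74\right)}{40 \left(n^{3} + 15 n^{2} + 74 n + 120\right)}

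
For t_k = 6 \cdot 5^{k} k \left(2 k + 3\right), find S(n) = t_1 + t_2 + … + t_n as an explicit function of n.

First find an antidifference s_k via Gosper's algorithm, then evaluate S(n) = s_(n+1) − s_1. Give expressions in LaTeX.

r(k) = 5*(k + 1)*(2*k + 5)/(k*(2*k + 3)) after simplifying.
Gosper form: A/B · C(k+1)/C(k) with A=5, B=1, C=k**2 + 3*k/2.
Key eq: (5)·f(k+1) = (1)·f(k) + (k**2 + 3*k/2).
Degrees (0,0,2) ⇒ d ≤ 2.
Match coefficients ⇒ f(k) = k*(k - 1)/4.
Certificate R = B(k−1)f/C = (k - 1)/(2*(2*k + 3)) gives s_k = 3*5**k*k*(k - 1).
Verify: 6*5**k*k*(2*k + 3) matches t_k.
Telescope: S(n) = s_(n+1) − s_(1) = 15*5**n*n*(n + 1) − (0) = 15*5**n*n*(n + 1).

S(n) = 15 \cdot 5^{n} n \left(n + 1\right)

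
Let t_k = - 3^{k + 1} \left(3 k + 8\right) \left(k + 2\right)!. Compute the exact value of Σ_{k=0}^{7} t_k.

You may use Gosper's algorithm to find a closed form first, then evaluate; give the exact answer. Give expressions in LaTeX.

Ratio r(k) = 3*(k + 3)*(3*k + 11)/(3*k + 8).
A = 3*k + 9, B = 1, C = k + 8/3.
f must satisfy (3*k + 9)·f(k+1) − (1)·f(k) = k + 8/3.
Degrees (1,0,1) ⇒ d ≤ 0.
Solve for f: f(k) = 1/3 (degree 0 ≤ 0).
Get s_k = R·t_k = -3**(k + 1)*factorial(k + 2) with R(k) = B(k−1)f(k)/C(k) = 1/(3*k + 8).
Verify: -3**(k + 1)*(3*k + 8)*factorial(k + 2) matches t_k.
Σ_(k=0)^(7) t_k = s_(8) − s_(0) = -71425670400 − (-6) = -71425670394.

Σ = -71425670394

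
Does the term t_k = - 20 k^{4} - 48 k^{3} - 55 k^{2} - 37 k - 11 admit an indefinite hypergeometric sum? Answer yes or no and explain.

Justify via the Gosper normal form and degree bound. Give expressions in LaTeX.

Yes. s_k = k \left(- 4 k^{4} - 2 k^{3} - k^{2} - 3 k - 1\right).

Ratio r(k) = (20*k**4 + 128*k**3 + 319*k**2 + 371*k + 171)/(20*k**4 + 48*k**3 + 55*k**2 + 37*k + 11).
Take A(k)=1, B(k)=1, C(k)=k**4 + 12*k**3/5 + 11*k**2/4 + 37*k/20 + 11/20.
Need (1)·f(k+1) − (1)·f(k) = k**4 + 12*k**3/5 + 11*k**2/4 + 37*k/20 + 11/20.
From deg A=0, deg B=0, deg C=4: d=5.
Match coefficients ⇒ f(k) = k*(4*k**4 + 2*k**3 + k**2 + 3*k + 1)/20.
Get s_k = R·t_k = k*(-4*k**4 - 2*k**3 - k**2 - 3*k - 1) with R(k) = B(k−1)f(k)/C(k) = k*(4*k**4 + 2*k**3 + k**2 + 3*k + 1)/(20*k**4 + 48*k**3 + 55*k**2 + 37*k + 11).
Δs = -20*k**4 - 48*k**3 - 55*k**2 - 37*k - 11, as required.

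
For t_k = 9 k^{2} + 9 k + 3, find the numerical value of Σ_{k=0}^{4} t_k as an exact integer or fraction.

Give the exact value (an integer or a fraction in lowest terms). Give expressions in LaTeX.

Compute t_(k+1)/t_k: get (3*k**2 + 9*k + 7)/(3*k**2 + 3*k + 1).
Normal form (A,B,C) = (1, 1, k**2 + k + 1/3).
Need (1)·f(k+1) − (1)·f(k) = k**2 + k + 1/3.
From deg A=0, deg B=0, deg C=2: d=3.
Coefficient equations give f(k) = k**3/3.
So s_k = (B(k−1)f/C)·t_k = (k**3/(3*k**2 + 3*k + 1))·t_k = 3*k**3.
Check: Δs_k = -3*k**3 + 3*(k + 1)**3. ✓
Σ_(k=0)^(4) t_k = s_(5) − s_(0) = 375 − (0) = 375.

Σ = 375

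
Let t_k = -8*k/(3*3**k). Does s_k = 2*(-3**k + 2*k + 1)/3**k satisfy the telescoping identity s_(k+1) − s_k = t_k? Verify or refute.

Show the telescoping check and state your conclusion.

s_(k+1) = 2*(-3*3**k + 2*k + 3)/(3*3**k)
s_(k+1) − s_k = -8*k/(3*3**k)
(s_(k+1) − s_k) − t_k = 0

Valid: the claim telescopes to t_k.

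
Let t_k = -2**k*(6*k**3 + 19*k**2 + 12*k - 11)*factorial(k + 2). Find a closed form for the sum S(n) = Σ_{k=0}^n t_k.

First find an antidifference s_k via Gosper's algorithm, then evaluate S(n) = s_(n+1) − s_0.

S(n) = -6*2**n*n**2*factorial(n + 3) - 4*2**n*n*factorial(n + 3) + 4*2**n*factorial(n + 3) - 2

The ratio is 2*(6*k**4 + 55*k**3 + 179*k**2 + 230*k + 78)/(6*k**3 + 19*k**2 + 12*k - 11).
So A=2*k + 6 and B=1, with C=k**3 + 19*k**2/6 + 2*k - 11/6.
f must satisfy (2*k + 6)·f(k+1) − (1)·f(k) = k**3 + 19*k**2/6 + 2*k - 11/6.
From deg A=1, deg B=0, deg C=3: d=2.
Solve for f: f(k) = (3*k**2 - 4*k - 1)/6 (degree 2 ≤ 2).
Certificate R = B(k−1)f/C = (3*k**2 - 4*k - 1)/(6*k**3 + 19*k**2 + 12*k - 11) gives s_k = 2**k*(-3*k**2 + 4*k + 1)*factorial(k + 2).
Check: Δs_k = -2**k*(6*k**3 + 19*k**2 + 12*k - 11)*factorial(k + 2). ✓
s_(n+1) = -2**(n + 1)*(3*n**2 + 2*n - 2)*factorial(n + 3) and s_(0) = 2, so S(n) = -6*2**n*n**2*factorial(n + 3) - 4*2**n*n*factorial(n + 3) + 4*2**n*factorial(n + 3) - 2.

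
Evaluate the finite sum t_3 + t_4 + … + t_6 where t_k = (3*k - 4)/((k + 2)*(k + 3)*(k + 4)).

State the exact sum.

Ratio r(k) = (k + 2)*(3*k - 1)/((k + 5)*(3*k - 4)).
Normal form (A,B,C) = (k + 2, k + 5, k - 4/3).
Solve (k + 2)·f(k+1) − (k + 4)·f(k) = k - 4/3.
Bound: deg f ≤ 2.
Match coefficients ⇒ f(k) = k*(k - 13)/18.
Get s_k = R·t_k = k*(k - 13)/(6*(k + 2)*(k + 3)) with R(k) = B(k−1)f(k)/C(k) = k*(k - 13)*(k + 4)/(6*(3*k - 4)).
Verify: (3*k - 4)/(k**3 + 9*k**2 + 26*k + 24) matches t_k.
Telescoping: Σ = s_(7) − s_(3) = -7/90 − (-1/6) = 4/45.

Σ = 4/45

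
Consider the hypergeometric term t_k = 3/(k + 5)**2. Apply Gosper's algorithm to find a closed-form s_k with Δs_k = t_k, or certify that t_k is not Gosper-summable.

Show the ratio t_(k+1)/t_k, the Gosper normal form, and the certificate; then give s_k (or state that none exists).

none — t_k is not Gosper-summable

r(k) = (k + 5)**2/(k + 6)**2 after simplifying.
So A=k**2 + 10*k + 25 and B=k**2 + 12*k + 36, with C=1.
Set up (k**2 + 10*k + 25)·f(k+1) − (k**2 + 10*k + 25)·f(k) − (1) = 0.
From deg A=2, deg B=2, deg C=0: d=0.
Write f(k) = c0. Then LHS − RHS = -1, requiring -1 = 0: contradictory. No certificate.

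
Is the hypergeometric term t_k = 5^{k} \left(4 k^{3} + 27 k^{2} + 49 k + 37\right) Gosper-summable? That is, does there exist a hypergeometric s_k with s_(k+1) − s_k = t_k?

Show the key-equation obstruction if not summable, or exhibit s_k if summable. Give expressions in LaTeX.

Ratio r(k) = 5*(4*k**3 + 39*k**2 + 115*k + 117)/(4*k**3 + 27*k**2 + 49*k + 37).
Take A(k)=5, B(k)=1, C(k)=k**3 + 27*k**2/4 + 49*k/4 + 37/4.
Key eq: (5)·f(k+1) = (1)·f(k) + (k**3 + 27*k**2/4 + 49*k/4 + 37/4).
Degrees (0,0,3) ⇒ d ≤ 3.
Coefficient equations give f(k) = (k + 3)*(k**2 + 1)/4.
R(k) = B(k−1)·f(k)/C(k) = (k + 3)*(k**2 + 1)/(4*k**3 + 27*k**2 + 49*k + 37); s_k = R·t_k = 5**k*(k**3 + 3*k**2 + k + 3).
Δs = 5**k*(4*k**3 + 27*k**2 + 49*k + 37), as required.

Yes. s_k = 5^{k} \left(k^{3} + 3 k^{2} + k + 3\right).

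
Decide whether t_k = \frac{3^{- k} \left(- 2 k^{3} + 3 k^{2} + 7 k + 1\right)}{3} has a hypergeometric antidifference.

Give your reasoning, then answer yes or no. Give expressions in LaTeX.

Yes. s_k = 3^{- k} \left(k^{3} - 2 k - 1\right).

Compute t_(k+1)/t_k: get (2*k**3 + 3*k**2 - 7*k - 9)/(3*(2*k**3 - 3*k**2 - 7*k - 1)).
Take A(k)=1/3, B(k)=1, C(k)=k**3 - 3*k**2/2 - 7*k/2 - 1/2.
f must satisfy (1/3)·f(k+1) − (1)·f(k) = k**3 - 3*k**2/2 - 7*k/2 - 1/2.
Bound: deg f ≤ 3.
Coefficient equations give f(k) = -3*(k + 1)*(k**2 - k - 1)/2.
Certificate R = B(k−1)f/C = -3*(k + 1)*(k**2 - k - 1)/(2*k**3 - 3*k**2 - 7*k - 1) gives s_k = (k**3 - 2*k - 1)/3**k.
Check: Δs_k = (-3*k**3 + 4*k + (k + 1)**3)/(3*3**k). ✓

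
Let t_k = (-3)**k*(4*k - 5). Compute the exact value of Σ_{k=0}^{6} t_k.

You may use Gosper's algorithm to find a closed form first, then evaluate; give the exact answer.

Compute t_(k+1)/t_k: get 3*(1 - 4*k)/(4*k - 5).
Factor: A=-3; B=1; C=k - 5/4.
Key eq: (-3)·f(k+1) = (1)·f(k) + (k - 5/4).
From deg A=0, deg B=0, deg C=1: d=1.
Coefficient equations give f(k) = -(k - 2)/4.
Then R = B(k−1)f/C = -(k - 2)/(4*k - 5), so s_k = R(k)·t_k = (-3)**k*(2 - k).
s_(k+1) − s_k = (-3)**k*(4*k - 5) = t_k.
Telescoping: Σ = s_(7) − s_(0) = 10935 − (2) = 10933.

Σ = 10933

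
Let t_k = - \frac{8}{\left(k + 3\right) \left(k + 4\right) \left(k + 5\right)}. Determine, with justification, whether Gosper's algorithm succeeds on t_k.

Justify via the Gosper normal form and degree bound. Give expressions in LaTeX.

Ratio r(k) = (k + 3)/(k + 6).
Normal form (A,B,C) = (k + 3, k + 6, 1).
f must satisfy (k + 3)·f(k+1) − (k + 5)·f(k) = 1.
Bound: deg f ≤ 2.
Match coefficients ⇒ f(k) = k*(k + 7)/24.
Certificate R = B(k−1)f/C = k*(k + 5)*(k + 7)/24 gives s_k = k*(-k - 7)/(3*(k + 3)*(k + 4)).
Δs = -8/(k**3 + 12*k**2 + 47*k + 60), as required.

Yes. s_k = \frac{k \left(- k - 7\right)}{3 \left(k + 3\right) \left(k + 4\right)}.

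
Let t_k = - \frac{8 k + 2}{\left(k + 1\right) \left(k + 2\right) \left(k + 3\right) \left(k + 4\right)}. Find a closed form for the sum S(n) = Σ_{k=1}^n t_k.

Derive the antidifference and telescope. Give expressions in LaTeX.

Step 1: r(k) = (k + 1)*(4*k + 5)/((k + 5)*(4*k + 1)).
Take A(k)=k + 1, B(k)=k + 5, C(k)=k + 1/4.
Set up (k + 1)·f(k+1) − (k + 4)·f(k) − (k + 1/4) = 0.
d = 3 from the (1,1,1) case.
Solve for f: f(k) = k*(k**2 + 6*k - 1)/24 (degree 3 ≤ 3).
R(k) = B(k−1)·f(k)/C(k) = k*(k + 4)*(k**2 + 6*k - 1)/(6*(4*k + 1)); s_k = R·t_k = -k*(k**2 + 6*k - 1)/(3*(k + 1)*(k + 2)*(k + 3)).
Check: Δs_k = 2*(-4*k - 1)/(k**4 + 10*k**3 + 35*k**2 + 50*k + 24). ✓
s_(n+1) = (-n**3 - 9*n**2 - 14*n - 6)/(3*(n**3 + 9*n**2 + 26*n + 24)) and s_(1) = -1/12, so S(n) = n*(-n**2 - 9*n - 10)/(4*(n**3 + 9*n**2 + 26*n + 24)).

S(n) = \frac{n \left(- n^{2} - 9 n - 10\right)}{4 \left(n^{3} + 9 n^{2} + 26 n + 24\right)}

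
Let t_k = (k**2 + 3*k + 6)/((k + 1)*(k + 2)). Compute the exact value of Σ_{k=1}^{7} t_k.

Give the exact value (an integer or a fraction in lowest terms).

Ratio r(k) = (k + 1)*(3*k + (k + 1)**2 + 9)/((k + 3)*(k**2 + 3*k + 6)).
Factor: A=k + 1; B=k + 3; C=k**2 + 3*k + 6.
Solve (k + 1)·f(k+1) − (k + 2)·f(k) = k**2 + 3*k + 6.
From deg A=1, deg B=1, deg C=2: d=2.
A polynomial solution: f(k) = k*(k + 5).
Then R = B(k−1)f/C = k*(k + 2)*(k + 5)/(k**2 + 3*k + 6), so s_k = R(k)·t_k = k*(k + 5)/(k + 1).
Verify: (k**2 + 3*k + 6)/(k**2 + 3*k + 2) matches t_k.
Telescoping: Σ = s_(8) − s_(1) = 104/9 − (3) = 77/9.

Σ = 77/9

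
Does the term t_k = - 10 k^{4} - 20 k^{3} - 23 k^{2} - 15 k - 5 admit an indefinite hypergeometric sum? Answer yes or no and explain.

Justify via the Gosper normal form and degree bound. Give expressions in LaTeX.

Yes. s_k = k \left(- 2 k^{4} - k^{2} - k - 1\right).

Step 1: r(k) = (10*k**4 + 60*k**3 + 143*k**2 + 161*k + 73)/(10*k**4 + 20*k**3 + 23*k**2 + 15*k + 5).
So A=1 and B=1, with C=k**4 + 2*k**3 + 23*k**2/10 + 3*k/2 + 1/2.
f must satisfy (1)·f(k+1) − (1)·f(k) = k**4 + 2*k**3 + 23*k**2/10 + 3*k/2 + 1/2.
From deg A=0, deg B=0, deg C=4: d=5.
Solving with deg f ≤ 5: f(k) = k*(k**2 - k + 1)*(2*k**2 + 2*k + 1)/10.
So s_k = (B(k−1)f/C)·t_k = (k*(k**2 - k + 1)*(2*k**2 + 2*k + 1)/(10*k**4 + 20*k**3 + 23*k**2 + 15*k + 5))·t_k = k*(-2*k**4 - k**2 - k - 1).
Check: Δs_k = -10*k**4 - 20*k**3 - 23*k**2 - 15*k - 5. ✓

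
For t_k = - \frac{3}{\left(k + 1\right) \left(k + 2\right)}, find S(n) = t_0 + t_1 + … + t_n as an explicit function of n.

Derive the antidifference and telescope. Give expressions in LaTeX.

t_(k+1)/t_k = (k + 1)/(k + 3).
A = k + 1, B = k + 3, C = 1.
Set up (k + 1)·f(k+1) − (k + 2)·f(k) − (1) = 0.
Bound: deg f ≤ 1.
A polynomial solution: f(k) = k.
Get s_k = R·t_k = -3*k/(k + 1) with R(k) = B(k−1)f(k)/C(k) = k*(k + 2).
Δs = -3/(k**2 + 3*k + 2), as required.
Telescope: S(n) = s_(n+1) − s_(0) = 3*(-n - 1)/(n + 2) − (0) = 3*(-n - 1)/(n + 2).

S(n) = \frac{3 \left(- n - 1\right)}{n + 2}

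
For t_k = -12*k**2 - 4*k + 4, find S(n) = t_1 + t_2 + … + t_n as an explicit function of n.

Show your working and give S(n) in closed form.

S(n) = 4*n**2*(-n - 2)

Compute t_(k+1)/t_k: get (k + 3*(k + 1)**2)/(3*k**2 + k - 1).
Normal form (A,B,C) = (1, 1, k**2 + k/3 - 1/3).
Solve (1)·f(k+1) − (1)·f(k) = k**2 + k/3 - 1/3.
deg f ≤ 3 (via 0,0,2).
Solving with deg f ≤ 3: f(k) = k*(k**2 - k - 1)/3.
R(k) = B(k−1)·f(k)/C(k) = k*(k**2 - k - 1)/(3*k**2 + k - 1); s_k = R·t_k = 4*k*(-k**2 + k + 1).
Check: Δs_k = -12*k**2 - 4*k + 4. ✓
Evaluate: s_(n+1) = -4*n**3 - 8*n**2 + 4; subtract s_(1) = 4 ⇒ S(n) = 4*n**2*(-n - 2).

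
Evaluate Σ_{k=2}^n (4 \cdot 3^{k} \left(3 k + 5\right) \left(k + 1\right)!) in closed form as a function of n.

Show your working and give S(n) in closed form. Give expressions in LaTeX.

Ratio r(k) = 3*(k + 2)*(3*k + 8)/(3*k + 5).
Gosper form: A/B · C(k+1)/C(k) with A=3*k + 6, B=1, C=k + 5/3.
Solve (3*k + 6)·f(k+1) − (1)·f(k) = k + 5/3.
Bound: deg f ≤ 0.
Match coefficients ⇒ f(k) = 1/3.
So s_k = (B(k−1)f/C)·t_k = (1/(3*k + 5))·t_k = 4*3**k*factorial(k + 1).
Verify: 4*3**k*(3*k + 5)*factorial(k + 1) matches t_k.
Telescope: S(n) = s_(n+1) − s_(2) = 12*3**n*factorial(n + 2) − (216) = 12*3**n*factorial(n + 2) - 216.

S(n) = 12 \cdot 3^{n} \left(n + 2\right)! - 216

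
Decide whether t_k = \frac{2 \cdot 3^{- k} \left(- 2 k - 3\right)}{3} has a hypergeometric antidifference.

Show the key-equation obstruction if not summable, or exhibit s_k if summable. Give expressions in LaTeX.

The ratio is (2*k + 5)/(3*(2*k + 3)).
Take A(k)=1/3, B(k)=1, C(k)=k + 3/2.
f must satisfy (1/3)·f(k+1) − (1)·f(k) = k + 3/2.
d = 1 from the (0,0,1) case.
A polynomial solution: f(k) = -3*(k + 2)/2.
Then R = B(k−1)f/C = -3*(k + 2)/(2*k + 3), so s_k = R(k)·t_k = 2*(k + 2)/3**k.
Check: Δs_k = 2*(-2*k - 3)/(3*3**k). ✓

Yes. s_k = 2 \cdot 3^{- k} \left(k + 2\right).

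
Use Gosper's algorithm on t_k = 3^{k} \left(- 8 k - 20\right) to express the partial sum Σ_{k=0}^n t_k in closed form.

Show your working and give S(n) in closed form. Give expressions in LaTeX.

S(n) = - 12 \cdot 3^{n} n - 24 \cdot 3^{n} + 4

Compute t_(k+1)/t_k: get 3*(2*k + 7)/(2*k + 5).
A = 3, B = 1, C = k + 5/2.
Key eq: (3)·f(k+1) = (1)·f(k) + (k + 5/2).
From deg A=0, deg B=0, deg C=1: d=1.
A polynomial solution: f(k) = (k + 1)/2.
R(k) = B(k−1)·f(k)/C(k) = (k + 1)/(2*k + 5); s_k = R·t_k = -4*3**k*(k + 1).
s_(k+1) − s_k = 3**k*(-8*k - 20) = t_k.
Σ_(k=0)^n t_k = s_(n+1) − s_(0) = (12*3**n*(-n - 2)) − (-4), i.e. -12*3**n*n - 24*3**n + 4.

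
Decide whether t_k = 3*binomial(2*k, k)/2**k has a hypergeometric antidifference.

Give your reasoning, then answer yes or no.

Step 1: r(k) = (2*k + 1)/(k + 1).
Factor: A=2*k + 1; B=k + 1; C=1.
Need (2*k + 1)·f(k+1) − (k)·f(k) = 1.
Degrees (1,1,0) ⇒ d ≤ -1.
deg f ≤ -1 is impossible — no certificate.

No; the degree bound rules out any f.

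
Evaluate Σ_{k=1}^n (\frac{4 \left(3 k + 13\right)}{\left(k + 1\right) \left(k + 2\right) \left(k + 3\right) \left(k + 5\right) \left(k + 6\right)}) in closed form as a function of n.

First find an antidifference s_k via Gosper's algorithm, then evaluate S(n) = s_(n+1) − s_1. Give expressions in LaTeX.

Ratio r(k) = (k + 1)*(k + 5)*(3*k + 16)/((k + 4)*(k + 7)*(3*k + 13)).
So A=k + 1 and B=k + 7, with C=k**2 + 25*k/3 + 52/3.
Need (k + 1)·f(k+1) − (k + 6)·f(k) = k**2 + 25*k/3 + 52/3.
Bound: deg f ≤ 5.
Solving with deg f ≤ 5: f(k) = k*(k + 3)*(k + 4)*(k**2 + 8*k + 17)/30.
Certificate R = B(k−1)f/C = k*(k + 3)*(k + 6)*(k**2 + 8*k + 17)/(10*(3*k + 13)) gives s_k = 2*k*(k**2 + 8*k + 17)/(5*(k**3 + 8*k**2 + 17*k + 10)).
s_(k+1) − s_k = 4*(3*k + 13)/(k**5 + 17*k**4 + 107*k**3 + 307*k**2 + 396*k + 180) = t_k.
Telescope: S(n) = s_(n+1) − s_(1) = 2*(n**3 + 11*n**2 + 36*n + 26)/(5*(n**3 + 11*n**2 + 36*n + 36)) − (13/45) = n*(n**2 + 11*n + 36)/(9*(n**3 + 11*n**2 + 36*n + 36)).

S(n) = \frac{n \left(n^{2} + 11 n + 36\right)}{9 \left(n^{3} + 11 n^{2} + 36 n + 36\right)}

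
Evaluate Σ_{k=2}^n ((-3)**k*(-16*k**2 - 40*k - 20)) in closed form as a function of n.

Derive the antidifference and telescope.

S(n) = -12*(-3)**n*n**2 - 21*(-3)**n + 12*(-3)**(n + 1)*n - 207

Compute t_(k+1)/t_k: get 3*(-4*k**2 - 18*k - 19)/(4*k**2 + 10*k + 5).
Normal form (A,B,C) = (-3, 1, k**2 + 5*k/2 + 5/4).
Key eq: (-3)·f(k+1) = (1)·f(k) + (k**2 + 5*k/2 + 5/4).
Bound: deg f ≤ 2.
Coefficient equations give f(k) = -(4*k**2 + 4*k - 1)/16.
Certificate R = B(k−1)f/C = -(4*k**2 + 4*k - 1)/(4*(4*k**2 + 10*k + 5)) gives s_k = (-3)**k*(4*k**2 + 4*k - 1).
Check: Δs_k = (-3)**k*(-16*k**2 - 40*k - 20). ✓
Σ_(k=2)^n t_k = s_(n+1) − s_(2) = ((-3)**(n + 1)*(4*n**2 + 12*n + 7)) − (207), i.e. -12*(-3)**n*n**2 - 21*(-3)**n + 12*(-3)**(n + 1)*n - 207.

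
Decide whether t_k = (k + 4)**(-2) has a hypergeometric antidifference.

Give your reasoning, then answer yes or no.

No. Not Gosper-summable.

t_(k+1)/t_k = (k + 4)**2/(k + 5)**2.
Take A(k)=k**2 + 8*k + 16, B(k)=k**2 + 10*k + 25, C(k)=1.
Set up (k**2 + 8*k + 16)·f(k+1) − (k**2 + 8*k + 16)·f(k) − (1) = 0.
Degrees (2,2,0) ⇒ d ≤ 0.
f = c0 ⇒ A·f(k+1) − B(k−1)·f(k) − C = -1. The system {-1 = 0} is inconsistent; no antidifference.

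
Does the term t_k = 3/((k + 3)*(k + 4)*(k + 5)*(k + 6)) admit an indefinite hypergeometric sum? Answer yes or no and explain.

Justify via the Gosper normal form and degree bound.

Step 1: r(k) = (k + 3)/(k + 7).
A = k + 3, B = k + 7, C = 1.
Need (k + 3)·f(k+1) − (k + 6)·f(k) = 1.
d = 3 from the (1,1,0) case.
Solve for f: f(k) = k*(k**2 + 12*k + 47)/180 (degree 3 ≤ 3).
So s_k = (B(k−1)f/C)·t_k = (k*(k + 6)*(k**2 + 12*k + 47)/180)·t_k = k*(k**2 + 12*k + 47)/(60*(k + 3)*(k + 4)*(k + 5)).
Verify: 3/(k**4 + 18*k**3 + 119*k**2 + 342*k + 360) matches t_k.

Yes. s_k = k*(k**2 + 12*k + 47)/(60*(k + 3)*(k + 4)*(k + 5)).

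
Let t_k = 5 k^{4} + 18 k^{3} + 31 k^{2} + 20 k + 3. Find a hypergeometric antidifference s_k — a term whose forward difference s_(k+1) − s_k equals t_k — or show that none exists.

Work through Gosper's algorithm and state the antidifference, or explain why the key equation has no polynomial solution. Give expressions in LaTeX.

Compute t_(k+1)/t_k: get (5*k**4 + 38*k**3 + 115*k**2 + 156*k + 77)/(5*k**4 + 18*k**3 + 31*k**2 + 20*k + 3).
Gosper form: A/B · C(k+1)/C(k) with A=1, B=1, C=k**4 + 18*k**3/5 + 31*k**2/5 + 4*k + 3/5.
Set up (1)·f(k+1) − (1)·f(k) − (k**4 + 18*k**3/5 + 31*k**2/5 + 4*k + 3/5) = 0.
deg f ≤ 5 (via 0,0,4).
Solve for f: f(k) = k*(k**4 + 2*k**3 + 3*k**2 - k - 2)/5 (degree 5 ≤ 5).
Get s_k = R·t_k = k*(k**4 + 2*k**3 + 3*k**2 - k - 2) with R(k) = B(k−1)f(k)/C(k) = k*(k**4 + 2*k**3 + 3*k**2 - k - 2)/(5*k**4 + 18*k**3 + 31*k**2 + 20*k + 3).
Δs = 5*k**4 + 18*k**3 + 31*k**2 + 20*k + 3, as required.

s_k = k \left(k^{4} + 2 k^{3} + 3 k^{2} - k - 2\right)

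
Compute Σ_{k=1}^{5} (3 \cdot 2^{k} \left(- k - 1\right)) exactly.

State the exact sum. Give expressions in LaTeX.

Σ = -960

t_(k+1)/t_k = 2*(k + 2)/(k + 1).
Normal form (A,B,C) = (2, 1, k + 1).
Set up (2)·f(k+1) − (1)·f(k) − (k + 1) = 0.
d = 1 from the (0,0,1) case.
Solving with deg f ≤ 1: f(k) = k - 1.
Then R = B(k−1)f/C = (k - 1)/(k + 1), so s_k = R(k)·t_k = 3*2**k*(1 - k).
Check: Δs_k = 3*2**k*(-k - 1). ✓
Sum = s_(6) − s_(1); s_(6) = -960, s_(1) = 0 ⇒ -960.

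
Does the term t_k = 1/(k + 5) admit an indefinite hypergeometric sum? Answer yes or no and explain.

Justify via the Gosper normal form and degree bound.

Ratio r(k) = (k + 5)/(k + 6).
Normal form (A,B,C) = (k + 5, k + 6, 1).
Need (k + 5)·f(k+1) − (k + 5)·f(k) = 1.
deg f ≤ 0 (via 1,1,0).
Generic f = c0 gives residual -1; -1 = 0 cannot hold, so t_k is not Gosper-summable.

No. Not Gosper-summable.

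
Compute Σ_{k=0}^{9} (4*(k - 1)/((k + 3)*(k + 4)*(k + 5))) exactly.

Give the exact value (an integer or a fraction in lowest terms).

Ratio r(k) = k*(k + 3)/((k - 1)*(k + 6)).
A = k + 3, B = k + 6, C = k - 1.
Key eq: (k + 3)·f(k+1) = (k + 5)·f(k) + (k - 1).
Bound: deg f ≤ 2.
A polynomial solution: f(k) = k*(k - 5)/12.
R(k) = B(k−1)·f(k)/C(k) = k*(k - 5)*(k + 5)/(12*(k - 1)); s_k = R·t_k = k*(k - 5)/(3*(k + 3)*(k + 4)).
Check: Δs_k = 4*(k - 1)/(k**3 + 12*k**2 + 47*k + 60). ✓
Sum = s_(10) − s_(0); s_(10) = 25/273, s_(0) = 0 ⇒ 25/273.

Σ = 25/273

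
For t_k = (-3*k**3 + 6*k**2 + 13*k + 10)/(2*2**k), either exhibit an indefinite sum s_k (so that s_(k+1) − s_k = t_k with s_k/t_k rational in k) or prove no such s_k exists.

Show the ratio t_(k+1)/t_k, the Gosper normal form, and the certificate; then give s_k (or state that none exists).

s_k = (3*k**3 + 3*k**2 + 2*k - 2)/2**k

t_(k+1)/t_k = (3*k**3 + 3*k**2 - 16*k - 26)/(2*(3*k**3 - 6*k**2 - 13*k - 10)).
Factor: A=1/2; B=1; C=k**3 - 2*k**2 - 13*k/3 - 10/3.
f must satisfy (1/2)·f(k+1) − (1)·f(k) = k**3 - 2*k**2 - 13*k/3 - 10/3.
deg f ≤ 3 (via 0,0,3).
Match coefficients ⇒ f(k) = -2*(3*k**3 + 3*k**2 + 2*k - 2)/3.
Certificate R = B(k−1)f/C = -2*(3*k**3 + 3*k**2 + 2*k - 2)/(3*k**3 - 6*k**2 - 13*k - 10) gives s_k = (3*k**3 + 3*k**2 + 2*k - 2)/2**k.
Verify: (-3*k**3 + 6*k**2 + 13*k + 10)/(2*2**k) matches t_k.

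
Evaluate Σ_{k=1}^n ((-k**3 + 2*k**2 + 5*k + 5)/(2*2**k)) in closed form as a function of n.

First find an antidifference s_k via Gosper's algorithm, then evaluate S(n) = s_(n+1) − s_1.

S(n) = 2**(-n - 1)*(2**n + n**3 + 4*n**2 + 5*n - 1)

r(k) = (k**3 + k**2 - 6*k - 11)/(2*(k**3 - 2*k**2 - 5*k - 5)) after simplifying.
So A=1/2 and B=1, with C=k**3 - 2*k**2 - 5*k - 5.
Key eq: (1/2)·f(k+1) = (1)·f(k) + (k**3 - 2*k**2 - 5*k - 5).
d = 3 from the (0,0,3) case.
A polynomial solution: f(k) = -2*(k**3 + k**2 - 3).
R(k) = B(k−1)·f(k)/C(k) = -2*(k**3 + k**2 - 3)/(k**3 - 2*k**2 - 5*k - 5); s_k = R·t_k = (k**3 + k**2 - 3)/2**k.
s_(k+1) − s_k = (-k**3 + 2*k**2 + 5*k + 5)/(2*2**k) = t_k.
s_(n+1) = 2**(-n - 1)*(n**3 + 4*n**2 + 5*n - 1) and s_(1) = -1/2, so S(n) = 2**(-n - 1)*(2**n + n**3 + 4*n**2 + 5*n - 1).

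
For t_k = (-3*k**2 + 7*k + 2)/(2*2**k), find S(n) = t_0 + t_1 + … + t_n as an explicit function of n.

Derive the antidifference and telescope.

t_(k+1)/t_k = (3*k**2 - k - 6)/(2*(3*k**2 - 7*k - 2)).
So A=1/2 and B=1, with C=k**2 - 7*k/3 - 2/3.
f must satisfy (1/2)·f(k+1) − (1)·f(k) = k**2 - 7*k/3 - 2/3.
d = 2 from the (0,0,2) case.
Coefficient equations give f(k) = -2*k*(3*k - 1)/3.
R(k) = B(k−1)·f(k)/C(k) = -2*k*(3*k - 1)/(3*k**2 - 7*k - 2); s_k = R·t_k = k*(3*k - 1)/2**k.
Verify: (-3*k**2 + 7*k + 2)/(2*2**k) matches t_k.
s_(n+1) = 2**(-n - 1)*(3*n**2 + 5*n + 2) and s_(0) = 0, so S(n) = 2**(-n - 1)*(3*n**2 + 5*n + 2).

S(n) = 2**(-n - 1)*(3*n**2 + 5*n + 2)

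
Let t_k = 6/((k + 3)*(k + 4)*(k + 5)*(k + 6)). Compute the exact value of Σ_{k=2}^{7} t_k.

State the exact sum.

Σ = 251/30030

Step 1: r(k) = (k + 3)/(k + 7).
Take A(k)=k + 3, B(k)=k + 7, C(k)=1.
Solve (k + 3)·f(k+1) − (k + 6)·f(k) = 1.
Degrees (1,1,0) ⇒ d ≤ 3.
Solve for f: f(k) = k*(k**2 + 12*k + 47)/180 (degree 3 ≤ 3).
So s_k = (B(k−1)f/C)·t_k = (k*(k + 6)*(k**2 + 12*k + 47)/180)·t_k = k*(k**2 + 12*k + 47)/(30*(k + 3)*(k + 4)*(k + 5)).
s_(k+1) − s_k = 6/(k**4 + 18*k**3 + 119*k**2 + 342*k + 360) = t_k.
Evaluate s at k=8 and k=2: 23/715 and 1/42; difference 251/30030.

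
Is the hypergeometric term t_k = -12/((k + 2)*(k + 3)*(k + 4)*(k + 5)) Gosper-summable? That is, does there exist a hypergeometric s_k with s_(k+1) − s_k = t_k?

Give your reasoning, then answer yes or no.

Yes. s_k = k*(-k**2 - 9*k - 26)/(6*(k + 2)*(k + 3)*(k + 4)).

r(k) = (k + 2)/(k + 6) after simplifying.
Gosper form: A/B · C(k+1)/C(k) with A=k + 2, B=k + 6, C=1.
Need (k + 2)·f(k+1) − (k + 5)·f(k) = 1.
Bound: deg f ≤ 3.
Solving with deg f ≤ 3: f(k) = k*(k**2 + 9*k + 26)/72.
Get s_k = R·t_k = k*(-k**2 - 9*k - 26)/(6*(k + 2)*(k + 3)*(k + 4)) with R(k) = B(k−1)f(k)/C(k) = k*(k + 5)*(k**2 + 9*k + 26)/72.
Verify: -12/(k**4 + 14*k**3 + 71*k**2 + 154*k + 120) matches t_k.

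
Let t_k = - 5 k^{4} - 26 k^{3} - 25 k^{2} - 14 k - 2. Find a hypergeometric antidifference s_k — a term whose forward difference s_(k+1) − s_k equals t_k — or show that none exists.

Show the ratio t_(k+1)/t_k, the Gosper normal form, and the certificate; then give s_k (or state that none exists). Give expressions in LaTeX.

Ratio r(k) = (5*k**4 + 46*k**3 + 133*k**2 + 162*k + 72)/(5*k**4 + 26*k**3 + 25*k**2 + 14*k + 2).
Gosper form: A/B · C(k+1)/C(k) with A=1, B=1, C=k**4 + 26*k**3/5 + 5*k**2 + 14*k/5 + 2/5.
Set up (1)·f(k+1) − (1)·f(k) − (k**4 + 26*k**3/5 + 5*k**2 + 14*k/5 + 2/5) = 0.
deg f ≤ 5 (via 0,0,4).
Solve for f: f(k) = k*(k**4 + 4*k**3 - 3*k**2 + k - 1)/5 (degree 5 ≤ 5).
Get s_k = R·t_k = k*(-k**4 - 4*k**3 + 3*k**2 - k + 1) with R(k) = B(k−1)f(k)/C(k) = k*(k**4 + 4*k**3 - 3*k**2 + k - 1)/((5*k + 1)*(k**3 + 5*k**2 + 4*k + 2)).
s_(k+1) − s_k = -5*k**4 - 26*k**3 - 25*k**2 - 14*k - 2 = t_k.

s_k = k \left(- k^{4} - 4 k^{3} + 3 k^{2} - k + 1\right)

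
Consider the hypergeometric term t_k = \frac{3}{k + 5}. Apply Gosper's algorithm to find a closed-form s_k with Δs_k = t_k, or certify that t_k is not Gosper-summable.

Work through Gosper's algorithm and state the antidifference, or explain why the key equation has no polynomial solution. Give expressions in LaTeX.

none (Gosper's algorithm certifies no s_k)

r(k) = (k + 5)/(k + 6) after simplifying.
A = k + 5, B = k + 6, C = 1.
Solve (k + 5)·f(k+1) − (k + 5)·f(k) = 1.
Degrees (1,1,0) ⇒ d ≤ 0.
Generic f = c0 gives residual -1; -1 = 0 cannot hold, so t_k is not Gosper-summable.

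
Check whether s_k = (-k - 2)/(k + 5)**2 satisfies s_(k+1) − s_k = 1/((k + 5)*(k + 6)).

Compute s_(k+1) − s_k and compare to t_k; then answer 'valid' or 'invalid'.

Invalid: residual 3*(-2*k - 11)/(k**4 + 22*k**3 + 181*k**2 + 660*k + 900) ≠ 0.

s_(k+1) = (-k - 3)/(k + 6)**2
s_(k+1) − s_k = (k**2 + 5*k - 3)/(k**4 + 22*k**3 + 181*k**2 + 660*k + 900)
(s_(k+1) − s_k) − t_k = 3*(-2*k - 11)/(k**4 + 22*k**3 + 181*k**2 + 660*k + 900)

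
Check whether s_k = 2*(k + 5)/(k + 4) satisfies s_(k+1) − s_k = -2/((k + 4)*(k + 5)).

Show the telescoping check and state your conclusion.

Valid: the claim telescopes to t_k.

s_(k+1) = 2*(k + 6)/(k + 5)
s_(k+1) − s_k = -2/(k**2 + 9*k + 20)
(s_(k+1) − s_k) − t_k = 0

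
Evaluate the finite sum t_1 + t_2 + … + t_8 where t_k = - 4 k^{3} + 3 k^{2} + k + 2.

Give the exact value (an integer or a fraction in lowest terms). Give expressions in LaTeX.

The ratio is (4*k**3 + 9*k**2 + 5*k - 2)/(4*k**3 - 3*k**2 - k - 2).
A = 1, B = 1, C = k**3 - 3*k**2/4 - k/4 - 1/2.
Need (1)·f(k+1) − (1)·f(k) = k**3 - 3*k**2/4 - k/4 - 1/2.
Degrees (0,0,3) ⇒ d ≤ 4.
A polynomial solution: f(k) = k*(k**3 - 3*k**2 + 2*k - 2)/4.
Get s_k = R·t_k = k*(-k**3 + 3*k**2 - 2*k + 2) with R(k) = B(k−1)f(k)/C(k) = k*(k**3 - 3*k**2 + 2*k - 2)/(4*k**3 - 3*k**2 - k - 2).
Check: Δs_k = -4*k**3 + 3*k**2 + k + 2. ✓
Evaluate s at k=9 and k=1: -4518 and 2; difference -4520.

Σ = -4520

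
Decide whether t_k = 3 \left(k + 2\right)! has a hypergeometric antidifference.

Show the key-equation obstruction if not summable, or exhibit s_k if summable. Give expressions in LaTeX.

No. Not Gosper-summable.

Ratio r(k) = k + 3.
Gosper form: A/B · C(k+1)/C(k) with A=k + 3, B=1, C=1.
Need (k + 3)·f(k+1) − (1)·f(k) = 1.
deg f ≤ -1 (via 1,0,0).
Negative degree bound (-1): no f exists, t_k not Gosper-summable.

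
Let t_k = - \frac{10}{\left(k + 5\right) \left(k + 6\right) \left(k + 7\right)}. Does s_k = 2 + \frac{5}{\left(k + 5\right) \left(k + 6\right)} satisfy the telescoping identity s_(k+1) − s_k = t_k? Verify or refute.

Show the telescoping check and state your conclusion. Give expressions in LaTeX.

valid; difference matches t_k

s_(k+1) = 2 + 5/((k + 6)*(k + 7))
s_(k+1) − s_k = -10/(k**3 + 18*k**2 + 107*k + 210)
(s_(k+1) − s_k) − t_k = 0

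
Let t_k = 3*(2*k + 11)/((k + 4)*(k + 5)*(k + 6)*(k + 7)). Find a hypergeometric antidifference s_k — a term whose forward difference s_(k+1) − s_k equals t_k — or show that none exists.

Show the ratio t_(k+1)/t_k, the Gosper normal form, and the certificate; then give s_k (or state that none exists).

Step 1: r(k) = (k + 4)*(2*k + 13)/((k + 8)*(2*k + 11)).
Take A(k)=k + 4, B(k)=k + 8, C(k)=k + 11/2.
Set up (k + 4)·f(k+1) − (k + 7)·f(k) − (k + 11/2) = 0.
deg f ≤ 3 (via 1,1,1).
Match coefficients ⇒ f(k) = k*(k + 5)*(k + 10)/48.
So s_k = (B(k−1)f/C)·t_k = (k*(k + 5)*(k + 7)*(k + 10)/(24*(2*k + 11)))·t_k = k*(k + 10)/(8*(k**2 + 10*k + 24)).
Verify: 3*(2*k + 11)/(k**4 + 22*k**3 + 179*k**2 + 638*k + 840) matches t_k.

s_k = k*(k + 10)/(8*(k**2 + 10*k + 24))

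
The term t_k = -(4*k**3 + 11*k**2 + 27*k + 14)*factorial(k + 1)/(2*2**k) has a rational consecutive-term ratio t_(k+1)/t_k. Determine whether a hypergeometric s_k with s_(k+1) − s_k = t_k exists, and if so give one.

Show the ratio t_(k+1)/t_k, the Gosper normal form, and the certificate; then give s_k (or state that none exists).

t_(k+1)/t_k = (4*k**4 + 31*k**3 + 107*k**2 + 178*k + 112)/(2*(4*k**3 + 11*k**2 + 27*k + 14)).
A = k/2 + 1, B = 1, C = k**3 + 11*k**2/4 + 27*k/4 + 7/2.
f must satisfy (k/2 + 1)·f(k+1) − (1)·f(k) = k**3 + 11*k**2/4 + 27*k/4 + 7/2.
d = 2 from the (1,0,3) case.
Solve for f: f(k) = (4*k**2 + 3*k + 4)/2 (degree 2 ≤ 2).
So s_k = (B(k−1)f/C)·t_k = (2*(4*k**2 + 3*k + 4)/(4*k**3 + 11*k**2 + 27*k + 14))·t_k = -(4*k**2 + 3*k + 4)*factorial(k + 1)/2**k.
s_(k+1) − s_k = -(4*k**3 + 11*k**2 + 27*k + 14)*factorial(k + 1)/(2*2**k) = t_k.

s_k = -(4*k**2 + 3*k + 4)*factorial(k + 1)/2**k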